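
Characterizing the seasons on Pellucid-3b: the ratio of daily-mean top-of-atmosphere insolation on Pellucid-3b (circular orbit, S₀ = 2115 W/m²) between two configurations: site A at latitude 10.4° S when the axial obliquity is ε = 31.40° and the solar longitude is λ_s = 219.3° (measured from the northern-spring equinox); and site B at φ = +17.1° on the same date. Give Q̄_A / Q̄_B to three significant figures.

— Configuration A (φ=-10.4°):
Solar declination: sin δ = sin ε · sin λ_s = sin 31.40° × sin 219.3° = -0.33000, so δ = -19.269°.
cos H₀ = −tan(-10.4°) tan(-19.269°) = -0.0642, H₀ = 1.6350 rad.
Bracket: H₀ sin φ sin δ + cos φ cos δ sin H₀ = 1.6350×-0.18052×-0.33000 + 0.98357×0.94398×0.99794 = 0.097400 + 0.926558 = 1.023958.
Q̄ = (S₀/π) × [bracket] = (2115/π) × 1.023958 = 689.35 W/m².
— Configuration B (φ=+17.1°):
cos H₀ = −tan(+17.1°) tan(-19.269°) = 0.1075, H₀ = 1.4630 rad.
Bracket: H₀ sin φ sin δ + cos φ cos δ sin H₀ = 1.4630×0.29404×-0.33000 + 0.95579×0.94398×0.99420 = -0.141960 + 0.897014 = 0.755054.
Q̄ = (S₀/π) × [bracket] = (2115/π) × 0.755054 = 508.32 W/m².
Ratio Q̄_A / Q̄_B = 689.35 / 508.32 = 1.356.

Q̄_A / Q̄_B ≈ 1.36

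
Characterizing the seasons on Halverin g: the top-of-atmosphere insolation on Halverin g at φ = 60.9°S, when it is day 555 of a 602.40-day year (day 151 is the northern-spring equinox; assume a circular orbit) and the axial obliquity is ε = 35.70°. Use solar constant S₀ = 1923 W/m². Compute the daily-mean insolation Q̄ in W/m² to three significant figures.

Q̄ ≈ 861 W/m²

Solar longitude: λ_s = 360° × (555 − 151)/602.40 = 241.434°.
sin δ = sin 35.70° × sin 241.434° = -0.51251, so δ = -30.831°.
cos H₀ = −tan(-60.9°) tan(-30.831°) = -1.0723 ≤ −1 ⇒ polar day, H₀ = π.
Bracket: H₀ sin φ sin δ + cos φ cos δ sin H₀ = 3.1416×-0.87377×-0.51251 + 0.48634×0.85868×0.00000 = 1.406858 + 0.000000 = 1.406858.
Q̄ = (S₀/π) × [bracket] = (1923/π) × 1.406858 = 861.2 W/m².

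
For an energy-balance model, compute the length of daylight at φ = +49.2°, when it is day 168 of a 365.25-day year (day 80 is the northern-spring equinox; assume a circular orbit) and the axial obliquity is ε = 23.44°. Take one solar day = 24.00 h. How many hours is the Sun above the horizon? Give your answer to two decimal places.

16.01 h

Solar longitude: λ_s = 360° × (168 − 80)/365.25 = 86.735°.
sin δ = sin 23.44° × sin 86.735° = 0.39714, so δ = +23.400°.
cos H₀ = −tan φ · tan δ = −tan(+49.2°) × tan(+23.400°) = -0.5013, so H₀ = 2.0959 rad = 120.09°.
Daylight = 2H₀/(2π) × 24.00 h = (2.0959/π) × 24.00 = 16.01 h.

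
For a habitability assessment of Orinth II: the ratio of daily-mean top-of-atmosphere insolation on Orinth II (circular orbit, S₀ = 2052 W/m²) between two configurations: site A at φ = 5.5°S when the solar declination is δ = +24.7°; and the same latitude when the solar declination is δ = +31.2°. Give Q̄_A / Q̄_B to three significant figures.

Q̄_A / Q̄_B ≈ 1.09

— Configuration A (φ=-5.5°):
cos H₀ = −tan(-5.5°) tan(+24.700°) = 0.0443, H₀ = 1.5265 rad.
Bracket: H₀ sin φ sin δ + cos φ cos δ sin H₀ = 1.5265×-0.09585×0.41787 + 0.99540×0.90851×0.99902 = -0.061141 + 0.903445 = 0.842304.
Q̄ = (S₀/π) × [bracket] = (2052/π) × 0.842304 = 550.17 W/m².
— Configuration B (φ=-5.5°):
cos H₀ = −tan(-5.5°) tan(+31.200°) = 0.0583, H₀ = 1.5124 rad.
Bracket: H₀ sin φ sin δ + cos φ cos δ sin H₀ = 1.5124×-0.09585×0.51803 + 0.99540×0.85536×0.99830 = -0.075095 + 0.849978 = 0.774883.
Q̄ = (S₀/π) × [bracket] = (2052/π) × 0.774883 = 506.13 W/m².
Ratio Q̄_A / Q̄_B = 550.17 / 506.13 = 1.087.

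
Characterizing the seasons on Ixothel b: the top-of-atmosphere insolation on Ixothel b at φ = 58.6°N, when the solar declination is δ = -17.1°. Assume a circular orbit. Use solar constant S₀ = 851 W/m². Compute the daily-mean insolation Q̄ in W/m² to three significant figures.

cos H₀ = −tan(+58.6°) tan(-17.100°) = 0.5040, H₀ = 1.0426 rad.
Bracket: H₀ sin φ sin δ + cos φ cos δ sin H₀ = 1.0426×0.85355×-0.29404 + 0.52101×0.95579×0.86371 = -0.261669 + 0.430107 = 0.168438.
Q̄ = (S₀/π) × [bracket] = (851/π) × 0.168438 = 45.63 W/m².

Q̄ ≈ 45.6 W/m²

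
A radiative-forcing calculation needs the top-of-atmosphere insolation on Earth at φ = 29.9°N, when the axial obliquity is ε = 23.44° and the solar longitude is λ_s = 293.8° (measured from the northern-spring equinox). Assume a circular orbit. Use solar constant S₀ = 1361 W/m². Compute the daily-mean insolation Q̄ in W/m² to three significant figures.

Solar declination: sin δ = sin ε · sin λ_s = sin 23.44° × sin 293.8° = -0.36396, so δ = -21.344°.
cos H₀ = −tan(+29.9°) tan(-21.344°) = 0.2247, H₀ = 1.3442 rad.
Bracket: H₀ sin φ sin δ + cos φ cos δ sin H₀ = 1.3442×0.49849×-0.36396 + 0.86690×0.93141×0.97443 = -0.243879 + 0.786793 = 0.542914.
Q̄ = (S₀/π) × [bracket] = (1361/π) × 0.542914 = 235.2 W/m².

Q̄ ≈ 235 W/m²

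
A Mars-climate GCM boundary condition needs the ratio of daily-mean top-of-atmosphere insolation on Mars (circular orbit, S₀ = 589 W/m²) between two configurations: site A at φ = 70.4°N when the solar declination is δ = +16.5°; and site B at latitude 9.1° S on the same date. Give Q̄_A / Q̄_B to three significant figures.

Q̄_A / Q̄_B ≈ 0.982

— Configuration A (φ=+70.4°):
cos H₀ = −tan(+70.4°) tan(+16.500°) = -0.8319, H₀ = 2.5533 rad.
Bracket: H₀ sin φ sin δ + cos φ cos δ sin H₀ = 2.5533×0.94206×0.28402 + 0.33545×0.95882×0.55498 = 0.683171 + 0.178502 = 0.861673.
Q̄ = (S₀/π) × [bracket] = (589/π) × 0.861673 = 161.55 W/m².
— Configuration B (φ=-9.1°):
cos H₀ = −tan(-9.1°) tan(+16.500°) = 0.0474, H₀ = 1.5233 rad.
Bracket: H₀ sin φ sin δ + cos φ cos δ sin H₀ = 1.5233×-0.15816×0.28402 + 0.98741×0.95882×0.99887 = -0.068428 + 0.945679 = 0.877251.
Q̄ = (S₀/π) × [bracket] = (589/π) × 0.877251 = 164.47 W/m².
Ratio Q̄_A / Q̄_B = 161.55 / 164.47 = 0.9822.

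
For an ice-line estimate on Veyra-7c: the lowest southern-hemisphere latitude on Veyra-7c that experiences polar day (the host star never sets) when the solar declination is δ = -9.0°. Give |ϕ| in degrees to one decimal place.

|ϕ| = 81.0°

Polar day requires cos h₀ = −tan ϕ tan δ ≤ −1, i.e. tan ϕ tan δ ≥ 1.
The boundary is |tan ϕ| · |tan δ| = 1, so |ϕ| = 90° − |δ| = 90° − 9.0° = 81.0° in the southern hemisphere.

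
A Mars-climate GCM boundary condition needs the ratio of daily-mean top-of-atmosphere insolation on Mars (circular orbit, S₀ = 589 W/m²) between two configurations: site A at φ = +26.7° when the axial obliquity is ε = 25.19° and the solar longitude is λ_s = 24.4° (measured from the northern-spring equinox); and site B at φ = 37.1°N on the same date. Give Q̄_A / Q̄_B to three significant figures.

Q̄_A / Q̄_B ≈ 1.05

— Configuration A (φ=+26.7°):
Solar declination: sin δ = sin ε · sin λ_s = sin 25.19° × sin 24.4° = 0.17583, so δ = +10.127°.
cos H₀ = −tan(+26.7°) tan(+10.127°) = -0.0898, H₀ = 1.6607 rad.
Bracket: H₀ sin φ sin δ + cos φ cos δ sin H₀ = 1.6607×0.44932×0.17583 + 0.89337×0.98442×0.99596 = 0.131202 + 0.875898 = 1.007100.
Q̄ = (S₀/π) × [bracket] = (589/π) × 1.007100 = 188.82 W/m².
— Configuration B (φ=+37.1°):
cos H₀ = −tan(+37.1°) tan(+10.127°) = -0.1351, H₀ = 1.7063 rad.
Bracket: H₀ sin φ sin δ + cos φ cos δ sin H₀ = 1.7063×0.60321×0.17583 + 0.79758×0.98442×0.99083 = 0.180974 + 0.777954 = 0.958928.
Q̄ = (S₀/π) × [bracket] = (589/π) × 0.958928 = 179.78 W/m².
Ratio Q̄_A / Q̄_B = 188.82 / 179.78 = 1.050.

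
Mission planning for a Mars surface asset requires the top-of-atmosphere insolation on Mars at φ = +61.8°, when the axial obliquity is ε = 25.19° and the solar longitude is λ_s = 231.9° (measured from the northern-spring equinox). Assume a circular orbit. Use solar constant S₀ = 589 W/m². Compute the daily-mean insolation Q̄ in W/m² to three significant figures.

Solar declination: sin δ = sin ε · sin λ_s = sin 25.19° × sin 231.9° = -0.33494, so δ = -19.569°.
cos H₀ = −tan(+61.8°) tan(-19.569°) = 0.6629, H₀ = 0.8461 rad.
Bracket: H₀ sin φ sin δ + cos φ cos δ sin H₀ = 0.8461×0.88130×-0.33494 + 0.47255×0.94224×0.74867 = -0.249754 + 0.333349 = 0.083595.
Q̄ = (S₀/π) × [bracket] = (589/π) × 0.083595 = 15.67 W/m².

Q̄ ≈ 15.7 W/m²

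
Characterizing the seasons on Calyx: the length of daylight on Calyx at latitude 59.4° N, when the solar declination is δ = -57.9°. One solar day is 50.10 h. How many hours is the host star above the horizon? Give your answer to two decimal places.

0.00 h

cos h₀ = −tan ϕ · tan δ = 2.6955 ≥ 1, so the host star never rises (polar night) and h₀ = 0.
Daylight = 2h₀/(2π) × 50.10 h = (0.0000/π) × 50.10 = 0.00 h.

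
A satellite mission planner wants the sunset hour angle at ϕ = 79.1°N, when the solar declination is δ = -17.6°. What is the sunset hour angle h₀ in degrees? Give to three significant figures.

cos h₀ = −tan ϕ · tan δ = 1.6473 ≥ 1, so the Sun never rises (polar night) and h₀ = 0.

h₀ = 0.00°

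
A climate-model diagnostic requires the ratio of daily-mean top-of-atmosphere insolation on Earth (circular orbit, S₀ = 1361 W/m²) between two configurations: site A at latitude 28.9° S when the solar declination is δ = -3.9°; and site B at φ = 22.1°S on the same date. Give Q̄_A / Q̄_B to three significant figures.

— Configuration A (φ=-28.9°):
cos H₀ = −tan(-28.9°) tan(-3.900°) = -0.0376, H₀ = 1.6084 rad.
Bracket: H₀ sin φ sin δ + cos φ cos δ sin H₀ = 1.6084×-0.48328×-0.06802 + 0.87546×0.99768×0.99929 = 0.052872 + 0.872809 = 0.925681.
Q̄ = (S₀/π) × [bracket] = (1361/π) × 0.925681 = 401.02 W/m².
— Configuration B (φ=-22.1°):
cos H₀ = −tan(-22.1°) tan(-3.900°) = -0.0277, H₀ = 1.5985 rad.
Bracket: H₀ sin φ sin δ + cos φ cos δ sin H₀ = 1.5985×-0.37622×-0.06802 + 0.92653×0.99768×0.99962 = 0.040906 + 0.924029 = 0.964935.
Q̄ = (S₀/π) × [bracket] = (1361/π) × 0.964935 = 418.03 W/m².
Ratio Q̄_A / Q̄_B = 401.02 / 418.03 = 0.9593.

Q̄_A / Q̄_B ≈ 0.959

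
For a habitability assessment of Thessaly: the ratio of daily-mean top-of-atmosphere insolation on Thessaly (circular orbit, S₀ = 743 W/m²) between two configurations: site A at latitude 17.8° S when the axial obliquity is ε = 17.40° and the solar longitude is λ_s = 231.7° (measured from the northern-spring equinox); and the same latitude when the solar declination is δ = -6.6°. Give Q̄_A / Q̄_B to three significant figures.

— Configuration A (φ=-17.8°):
Solar declination: sin δ = sin ε · sin λ_s = sin 17.40° × sin 231.7° = -0.23468, so δ = -13.573°.
cos H₀ = −tan(-17.8°) tan(-13.573°) = -0.0775, H₀ = 1.6484 rad.
Bracket: H₀ sin φ sin δ + cos φ cos δ sin H₀ = 1.6484×-0.30570×-0.23468 + 0.95213×0.97207×0.99699 = 0.118259 + 0.922751 = 1.041010.
Q̄ = (S₀/π) × [bracket] = (743/π) × 1.041010 = 246.20 W/m².
— Configuration B (φ=-17.8°):
cos H₀ = −tan(-17.8°) tan(-6.600°) = -0.0371, H₀ = 1.6080 rad.
Bracket: H₀ sin φ sin δ + cos φ cos δ sin H₀ = 1.6080×-0.30570×-0.11494 + 0.95213×0.99337×0.99931 = 0.056501 + 0.945165 = 1.001666.
Q̄ = (S₀/π) × [bracket] = (743/π) × 1.001666 = 236.90 W/m².
Ratio Q̄_A / Q̄_B = 246.20 / 236.90 = 1.039.

Q̄_A / Q̄_B ≈ 1.04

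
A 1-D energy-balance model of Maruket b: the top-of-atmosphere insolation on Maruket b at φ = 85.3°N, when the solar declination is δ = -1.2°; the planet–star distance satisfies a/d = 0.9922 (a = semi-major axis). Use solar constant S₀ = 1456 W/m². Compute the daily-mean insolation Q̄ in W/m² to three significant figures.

Q̄ ≈ 23.6 W/m²

cos H₀ = −tan(+85.3°) tan(-1.200°) = 0.2548, H₀ = 1.3132 rad.
Bracket: H₀ sin φ sin δ + cos φ cos δ sin H₀ = 1.3132×0.99664×-0.02094 + 0.08194×0.99978×0.96700 = -0.027406 + 0.079219 = 0.051813.
Inverse-square distance factor (a/d)² = 0.9922² = 0.984461.
Q̄ = (S₀/π) × 0.984461 × [bracket] = (1456/π) × 0.984461 × 0.051813 = 23.64 W/m².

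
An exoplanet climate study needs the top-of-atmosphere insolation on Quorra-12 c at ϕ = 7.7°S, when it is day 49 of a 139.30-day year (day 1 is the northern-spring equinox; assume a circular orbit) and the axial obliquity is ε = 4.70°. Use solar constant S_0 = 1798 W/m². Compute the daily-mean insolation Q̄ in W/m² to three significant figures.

Q̄ ≈ 558 W/m²

Solar longitude: L_s = 360° × (49 − 1)/139.30 = 124.049°.
sin δ = sin 4.70° × sin 124.049° = 0.06789, so δ = +3.893°.
cos h₀ = −tan(-7.7°) tan(+3.893°) = 0.0092, h₀ = 1.5616 rad.
Bracket: h₀ sin ϕ sin δ + cos ϕ cos δ sin h₀ = 1.5616×-0.13399×0.06789 + 0.99098×0.99769×0.99996 = -0.014205 + 0.988651 = 0.974446.
Q̄ = (S_0/π) × [bracket] = (1798/π) × 0.974446 = 557.7 W/m².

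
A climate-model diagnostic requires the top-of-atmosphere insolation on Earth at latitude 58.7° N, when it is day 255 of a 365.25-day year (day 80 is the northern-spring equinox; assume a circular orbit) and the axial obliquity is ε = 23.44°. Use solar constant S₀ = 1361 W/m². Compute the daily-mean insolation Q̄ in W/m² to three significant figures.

Q̄ ≈ 256 W/m²

Solar longitude: λ_s = 360° × (255 − 80)/365.25 = 172.485°.
sin δ = sin 23.44° × sin 172.485° = 0.05203, so δ = +2.982°.
cos H₀ = −tan(+58.7°) tan(+2.982°) = -0.0857, H₀ = 1.6566 rad.
Bracket: H₀ sin φ sin δ + cos φ cos δ sin H₀ = 1.6566×0.85446×0.05203 + 0.51952×0.99865×0.99632 = 0.073648 + 0.516909 = 0.590557.
Q̄ = (S₀/π) × [bracket] = (1361/π) × 0.590557 = 255.8 W/m².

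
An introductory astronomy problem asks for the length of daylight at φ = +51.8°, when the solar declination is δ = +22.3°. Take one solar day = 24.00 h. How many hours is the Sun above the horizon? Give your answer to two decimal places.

16.19 h

cos H₀ = −tan φ · tan δ = −tan(+51.8°) × tan(+22.300°) = -0.5212, so H₀ = 2.1190 rad = 121.41°.
Daylight = 2H₀/(2π) × 24.00 h = (2.1190/π) × 24.00 = 16.19 h.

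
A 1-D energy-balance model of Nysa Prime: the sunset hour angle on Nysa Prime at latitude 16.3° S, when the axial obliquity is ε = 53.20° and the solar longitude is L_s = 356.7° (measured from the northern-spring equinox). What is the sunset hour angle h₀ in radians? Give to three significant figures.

Solar declination: sin δ = sin ε · sin L_s = sin 53.20° × sin 356.7° = -0.04609, so δ = -2.642°.
cos h₀ = −tan ϕ · tan δ = −tan(-16.3°) × tan(-2.642°) = -0.0135, so h₀ = 1.5843 rad = 90.77°.

h₀ = 1.58 rad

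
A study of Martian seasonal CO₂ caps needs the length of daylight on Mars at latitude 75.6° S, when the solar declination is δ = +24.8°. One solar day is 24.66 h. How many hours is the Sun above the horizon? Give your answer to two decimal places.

0.00 h

cos H₀ = −tan φ · tan δ = 1.7996 ≥ 1, so the Sun never rises (polar night) and H₀ = 0.
Daylight = 2H₀/(2π) × 24.66 h = (0.0000/π) × 24.66 = 0.00 h.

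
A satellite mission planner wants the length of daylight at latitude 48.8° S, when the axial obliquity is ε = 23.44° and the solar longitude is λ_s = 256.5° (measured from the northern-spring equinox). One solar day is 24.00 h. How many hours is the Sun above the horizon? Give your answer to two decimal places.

15.82 h

Solar declination: sin δ = sin ε · sin λ_s = sin 23.44° × sin 256.5° = -0.38680, so δ = -22.755°.
cos H₀ = −tan φ · tan δ = −tan(-48.8°) × tan(-22.755°) = -0.4791, so H₀ = 2.0705 rad = 118.63°.
Daylight = 2H₀/(2π) × 24.00 h = (2.0705/π) × 24.00 = 15.82 h.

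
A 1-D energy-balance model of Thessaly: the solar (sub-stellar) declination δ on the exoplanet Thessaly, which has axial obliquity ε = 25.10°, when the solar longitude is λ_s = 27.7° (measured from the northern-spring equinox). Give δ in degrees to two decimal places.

δ = +11.37°

sin δ = sin ε · sin λ_s = sin 25.10° × sin 27.7° = 0.197186.
δ = arcsin(0.197186) = +11.37°.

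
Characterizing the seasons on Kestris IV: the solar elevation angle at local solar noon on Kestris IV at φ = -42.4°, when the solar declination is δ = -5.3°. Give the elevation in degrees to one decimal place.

At local noon the hour angle is zero, so the zenith angle equals |φ − δ| = |-42.4° − (-5.300°)| = 37.100°.
Elevation = 90° − 37.100° = 52.9°.

52.9°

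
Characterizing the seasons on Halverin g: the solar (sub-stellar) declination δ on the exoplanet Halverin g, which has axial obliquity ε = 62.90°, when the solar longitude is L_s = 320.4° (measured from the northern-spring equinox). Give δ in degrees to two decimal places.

sin δ = sin ε · sin L_s = sin 62.90° × sin 320.4° = -0.567443.
δ = arcsin(-0.567443) = -34.57°.

δ = -34.57°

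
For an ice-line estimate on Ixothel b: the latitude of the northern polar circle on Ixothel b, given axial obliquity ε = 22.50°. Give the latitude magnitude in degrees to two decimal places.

The polar circle is the lowest latitude that experiences at least one full rotation of continuous daylight at the northern-summer solstice; it lies at |φ| = 90° − ε = 90° − 22.50° = 67.50°.

67.50°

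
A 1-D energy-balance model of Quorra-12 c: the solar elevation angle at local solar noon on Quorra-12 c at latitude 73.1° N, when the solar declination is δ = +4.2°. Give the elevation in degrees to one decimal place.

21.1°

At local noon the hour angle is zero, so the zenith angle equals |ϕ − δ| = |+73.1° − (+4.200°)| = 68.900°.
Elevation = 90° − 68.900° = 21.1°.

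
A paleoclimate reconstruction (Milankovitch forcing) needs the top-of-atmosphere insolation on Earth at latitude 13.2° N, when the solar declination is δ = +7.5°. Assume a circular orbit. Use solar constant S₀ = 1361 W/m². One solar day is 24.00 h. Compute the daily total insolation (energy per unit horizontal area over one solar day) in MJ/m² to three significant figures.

cos H₀ = −tan(+13.2°) tan(+7.500°) = -0.0309, H₀ = 1.6017 rad.
Bracket: H₀ sin φ sin δ + cos φ cos δ sin H₀ = 1.6017×0.22835×0.13053 + 0.97358×0.99144×0.99952 = 0.047741 + 0.964783 = 1.012524.
Q̄ = (S₀/π) × [bracket] = (1361/π) × 1.012524 = 438.65 W/m².
Daily total = Q̄ × 24.00 h × 3600 s/h = 438.65 × 24.00 × 3600 / 10⁶ = 37.90 MJ/m².

37.9 MJ/m²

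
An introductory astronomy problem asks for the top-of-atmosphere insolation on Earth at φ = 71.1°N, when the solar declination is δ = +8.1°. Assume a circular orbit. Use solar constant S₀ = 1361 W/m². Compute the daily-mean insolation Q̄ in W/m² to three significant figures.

Q̄ ≈ 242 W/m²

cos H₀ = −tan(+71.1°) tan(+8.100°) = -0.4157, H₀ = 1.9995 rad.
Bracket: H₀ sin φ sin δ + cos φ cos δ sin H₀ = 1.9995×0.94609×0.14090 + 0.32392×0.99002×0.90951 = 0.266542 + 0.291668 = 0.558210.
Q̄ = (S₀/π) × [bracket] = (1361/π) × 0.558210 = 241.8 W/m².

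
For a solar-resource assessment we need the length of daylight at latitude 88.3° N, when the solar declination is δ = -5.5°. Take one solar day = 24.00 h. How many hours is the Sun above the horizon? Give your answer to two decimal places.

0.00 h

cos h₀ = −tan ϕ · tan δ = 3.2443 ≥ 1, so the Sun never rises (polar night) and h₀ = 0.
Daylight = 2h₀/(2π) × 24.00 h = (0.0000/π) × 24.00 = 0.00 h.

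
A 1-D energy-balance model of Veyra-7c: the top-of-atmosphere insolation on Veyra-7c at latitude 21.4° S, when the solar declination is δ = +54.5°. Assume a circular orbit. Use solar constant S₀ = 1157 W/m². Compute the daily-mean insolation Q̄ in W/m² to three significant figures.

Q̄ ≈ 58.2 W/m²

cos H₀ = −tan(-21.4°) tan(+54.500°) = 0.5494, H₀ = 0.9891 rad.
Bracket: H₀ sin φ sin δ + cos φ cos δ sin H₀ = 0.9891×-0.36488×0.81412 + 0.93106×0.58070×0.83555 = -0.293818 + 0.451754 = 0.157936.
Q̄ = (S₀/π) × [bracket] = (1157/π) × 0.157936 = 58.17 W/m².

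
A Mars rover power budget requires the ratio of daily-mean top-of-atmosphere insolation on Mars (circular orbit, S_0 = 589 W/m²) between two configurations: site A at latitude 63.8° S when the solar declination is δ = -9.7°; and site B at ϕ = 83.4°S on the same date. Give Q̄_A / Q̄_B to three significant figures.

Q̄_A / Q̄_B ≈ 1.33

— Configuration A (ϕ=-63.8°):
cos h₀ = −tan(-63.8°) tan(-9.700°) = -0.3474, h₀ = 1.9256 rad.
Bracket: h₀ sin ϕ sin δ + cos ϕ cos δ sin h₀ = 1.9256×-0.89726×-0.16849 + 0.44151×0.98570×0.93772 = 0.291111 + 0.408092 = 0.699203.
Q̄ = (S_0/π) × [bracket] = (589/π) × 0.699203 = 131.09 W/m².
— Configuration B (ϕ=-83.4°):
cos h₀ = −tan(-83.4°) tan(-9.700°) = -1.4773 ≤ −1 ⇒ polar day, h₀ = π.
Bracket: h₀ sin ϕ sin δ + cos ϕ cos δ sin h₀ = 3.1416×-0.99337×-0.16849 + 0.11494×0.98570×0.00000 = 0.525819 + 0.000000 = 0.525819.
Q̄ = (S_0/π) × [bracket] = (589/π) × 0.525819 = 98.583 W/m².
Ratio Q̄_A / Q̄_B = 131.09 / 98.583 = 1.330.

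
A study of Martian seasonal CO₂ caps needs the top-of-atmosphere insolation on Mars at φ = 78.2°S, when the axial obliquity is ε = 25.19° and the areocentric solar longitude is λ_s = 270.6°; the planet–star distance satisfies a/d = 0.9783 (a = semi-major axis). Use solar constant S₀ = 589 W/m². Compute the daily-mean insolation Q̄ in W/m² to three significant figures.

sin δ = sin 25.19° × sin 270.6° = -0.42560, so δ = -25.189°.
cos H₀ = −tan(-78.2°) tan(-25.189°) = -2.2513 ≤ −1 ⇒ polar day, H₀ = π.
Bracket: H₀ sin φ sin δ + cos φ cos δ sin H₀ = 3.1416×-0.97887×-0.42560 + 0.20450×0.90491×0.00000 = 1.308813 + 0.000000 = 1.308813.
Inverse-square distance factor (a/d)² = 0.9783² = 0.957071.
Q̄ = (S₀/π) × 0.957071 × [bracket] = (589/π) × 0.957071 × 1.308813 = 234.8 W/m².

Q̄ ≈ 235 W/m²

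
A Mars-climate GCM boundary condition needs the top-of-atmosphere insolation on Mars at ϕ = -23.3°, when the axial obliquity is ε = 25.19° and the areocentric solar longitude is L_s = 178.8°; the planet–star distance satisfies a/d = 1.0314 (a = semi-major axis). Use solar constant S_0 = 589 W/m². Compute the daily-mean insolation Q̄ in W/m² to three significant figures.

Q̄ ≈ 182 W/m²

sin δ = sin 25.19° × sin 178.8° = 0.00891, so δ = +0.511°.
cos h₀ = −tan(-23.3°) tan(+0.511°) = 0.0038, h₀ = 1.5670 rad.
Bracket: h₀ sin ϕ sin δ + cos ϕ cos δ sin h₀ = 1.5670×-0.39555×0.00891 + 0.91845×0.99996×0.99999 = -0.005523 + 0.918404 = 0.912881.
Inverse-square distance factor (a/d)² = 1.0314² = 1.063786.
Q̄ = (S_0/π) × 1.063786 × [bracket] = (589/π) × 1.063786 × 0.912881 = 182.1 W/m².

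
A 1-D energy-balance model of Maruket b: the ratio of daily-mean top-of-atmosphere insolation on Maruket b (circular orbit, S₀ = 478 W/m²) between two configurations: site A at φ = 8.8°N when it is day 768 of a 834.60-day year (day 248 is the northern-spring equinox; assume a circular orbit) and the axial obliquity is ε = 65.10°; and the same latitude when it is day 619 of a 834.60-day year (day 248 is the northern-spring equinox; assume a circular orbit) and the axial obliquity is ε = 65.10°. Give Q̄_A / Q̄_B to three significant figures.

— Configuration A (φ=+8.8°):
Solar longitude: λ_s = 360° × (768 − 248)/834.60 = 224.299°.
sin δ = sin 65.10° × sin 224.299° = -0.63348, so δ = -39.308°.
cos H₀ = −tan(+8.8°) tan(-39.308°) = 0.1267, H₀ = 1.4437 rad.
Bracket: H₀ sin φ sin δ + cos φ cos δ sin H₀ = 1.4437×0.15299×-0.63348 + 0.98823×0.77376×0.99194 = -0.139918 + 0.758490 = 0.618572.
Q̄ = (S₀/π) × [bracket] = (478/π) × 0.618572 = 94.117 W/m².
— Configuration B (φ=+8.8°):
Solar longitude: λ_s = 360° × (619 − 248)/834.60 = 160.029°.
sin δ = sin 65.10° × sin 160.029° = 0.30980, so δ = +18.047°.
cos H₀ = −tan(+8.8°) tan(+18.047°) = -0.0504, H₀ = 1.6213 rad.
Bracket: H₀ sin φ sin δ + cos φ cos δ sin H₀ = 1.6213×0.15299×0.30980 + 0.98823×0.95080×0.99873 = 0.076844 + 0.938416 = 1.015260.
Q̄ = (S₀/π) × [bracket] = (478/π) × 1.015260 = 154.47 W/m².
Ratio Q̄_A / Q̄_B = 94.117 / 154.47 = 0.6093.

Q̄_A / Q̄_B ≈ 0.609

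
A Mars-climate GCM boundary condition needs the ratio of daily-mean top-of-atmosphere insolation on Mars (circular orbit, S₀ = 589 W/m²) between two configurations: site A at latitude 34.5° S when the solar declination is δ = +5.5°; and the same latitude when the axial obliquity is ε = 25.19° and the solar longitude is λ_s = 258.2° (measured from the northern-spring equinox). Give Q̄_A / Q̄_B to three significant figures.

Q̄_A / Q̄_B ≈ 0.637

— Configuration A (φ=-34.5°):
cos H₀ = −tan(-34.5°) tan(+5.500°) = 0.0662, H₀ = 1.5046 rad.
Bracket: H₀ sin φ sin δ + cos φ cos δ sin H₀ = 1.5046×-0.56641×0.09585 + 0.82413×0.99540×0.99781 = -0.081685 + 0.818542 = 0.736857.
Q̄ = (S₀/π) × [bracket] = (589/π) × 0.736857 = 138.15 W/m².
— Configuration B (φ=-34.5°):
Solar declination: sin δ = sin ε · sin λ_s = sin 25.19° × sin 258.2° = -0.41663, so δ = -24.622°.
cos H₀ = −tan(-34.5°) tan(-24.622°) = -0.3150, H₀ = 1.8912 rad.
Bracket: H₀ sin φ sin δ + cos φ cos δ sin H₀ = 1.8912×-0.56641×-0.41663 + 0.82413×0.90908×0.94910 = 0.446292 + 0.711066 = 1.157358.
Q̄ = (S₀/π) × [bracket] = (589/π) × 1.157358 = 216.99 W/m².
Ratio Q̄_A / Q̄_B = 138.15 / 216.99 = 0.6367.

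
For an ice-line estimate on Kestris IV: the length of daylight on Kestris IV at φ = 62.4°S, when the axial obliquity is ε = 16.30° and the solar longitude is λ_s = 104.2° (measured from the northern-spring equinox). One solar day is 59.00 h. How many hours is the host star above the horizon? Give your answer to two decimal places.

Solar declination: sin δ = sin ε · sin λ_s = sin 16.30° × sin 104.2° = 0.27209, so δ = +15.789°.
cos H₀ = −tan φ · tan δ = −tan(-62.4°) × tan(+15.789°) = 0.5409, so H₀ = 0.9993 rad = 57.26°.
Daylight = 2H₀/(2π) × 59.00 h = (0.9993/π) × 59.00 = 18.77 h.

18.77 h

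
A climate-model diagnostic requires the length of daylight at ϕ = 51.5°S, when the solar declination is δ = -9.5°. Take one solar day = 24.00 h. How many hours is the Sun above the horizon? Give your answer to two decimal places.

cos h₀ = −tan ϕ · tan δ = −tan(-51.5°) × tan(-9.500°) = -0.2104, so h₀ = 1.7828 rad = 102.14°.
Daylight = 2h₀/(2π) × 24.00 h = (1.7828/π) × 24.00 = 13.62 h.

13.62 h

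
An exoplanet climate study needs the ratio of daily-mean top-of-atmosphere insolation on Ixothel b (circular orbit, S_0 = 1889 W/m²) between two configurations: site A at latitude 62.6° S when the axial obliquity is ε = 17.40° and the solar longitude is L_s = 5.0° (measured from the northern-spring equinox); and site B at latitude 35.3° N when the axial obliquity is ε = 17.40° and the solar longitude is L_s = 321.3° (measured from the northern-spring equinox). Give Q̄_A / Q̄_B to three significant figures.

— Configuration A (ϕ=-62.6°):
Solar declination: sin δ = sin ε · sin L_s = sin 17.40° × sin 5.0° = 0.02606, so δ = +1.493°.
cos h₀ = −tan(-62.6°) tan(+1.493°) = 0.0503, h₀ = 1.5205 rad.
Bracket: h₀ sin ϕ sin δ + cos ϕ cos δ sin h₀ = 1.5205×-0.88782×0.02606 + 0.46020×0.99966×0.99873 = -0.035179 + 0.459459 = 0.424280.
Q̄ = (S_0/π) × [bracket] = (1889/π) × 0.424280 = 255.11 W/m².
— Configuration B (ϕ=+35.3°):
Solar declination: sin δ = sin ε · sin L_s = sin 17.40° × sin 321.3° = -0.18697, so δ = -10.776°.
cos h₀ = −tan(+35.3°) tan(-10.776°) = 0.1348, h₀ = 1.4356 rad.
Bracket: h₀ sin ϕ sin δ + cos ϕ cos δ sin h₀ = 1.4356×0.57786×-0.18697 + 0.81614×0.98237×0.99088 = -0.155106 + 0.794439 = 0.639333.
Q̄ = (S_0/π) × [bracket] = (1889/π) × 0.639333 = 384.42 W/m².
Ratio Q̄_A / Q̄_B = 255.11 / 384.42 = 0.6636.

Q̄_A / Q̄_B ≈ 0.664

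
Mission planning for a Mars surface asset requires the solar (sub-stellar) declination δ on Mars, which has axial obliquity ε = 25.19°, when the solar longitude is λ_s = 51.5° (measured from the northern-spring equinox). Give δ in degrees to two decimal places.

sin δ = sin ε · sin λ_s = sin 25.19° × sin 51.5° = 0.333095.
δ = arcsin(0.333095) = +19.46°.

δ = +19.46°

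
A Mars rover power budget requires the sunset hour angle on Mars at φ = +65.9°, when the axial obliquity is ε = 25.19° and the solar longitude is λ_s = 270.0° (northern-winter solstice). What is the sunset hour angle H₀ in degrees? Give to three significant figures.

Solar declination: sin δ = sin ε · sin λ_s = sin 25.19° × sin 270.0° = -0.42562, so δ = -25.190°.
cos H₀ = −tan φ · tan δ = 1.0515 ≥ 1, so the Sun never rises (polar night) and H₀ = 0.

H₀ = 0.00°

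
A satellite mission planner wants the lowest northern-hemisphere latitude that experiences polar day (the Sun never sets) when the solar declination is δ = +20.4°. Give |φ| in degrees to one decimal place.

Polar day requires cos H₀ = −tan φ tan δ ≤ −1, i.e. tan φ tan δ ≥ 1.
The boundary is |tan φ| · |tan δ| = 1, so |φ| = 90° − |δ| = 90° − 20.4° = 69.6° in the northern hemisphere.

|φ| = 69.6°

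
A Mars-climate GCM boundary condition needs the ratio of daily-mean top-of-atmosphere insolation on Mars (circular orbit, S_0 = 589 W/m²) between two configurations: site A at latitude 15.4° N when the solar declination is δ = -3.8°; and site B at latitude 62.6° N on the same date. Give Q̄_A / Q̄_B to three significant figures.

Q̄_A / Q̄_B ≈ 2.52

— Configuration A (ϕ=+15.4°):
cos h₀ = −tan(+15.4°) tan(-3.800°) = 0.0183, h₀ = 1.5525 rad.
Bracket: h₀ sin ϕ sin δ + cos ϕ cos δ sin h₀ = 1.5525×0.26556×-0.06627 + 0.96410×0.99780×0.99983 = -0.027322 + 0.961815 = 0.934493.
Q̄ = (S_0/π) × [bracket] = (589/π) × 0.934493 = 175.20 W/m².
— Configuration B (ϕ=+62.6°):
cos h₀ = −tan(+62.6°) tan(-3.800°) = 0.1281, h₀ = 1.4423 rad.
Bracket: h₀ sin ϕ sin δ + cos ϕ cos δ sin h₀ = 1.4423×0.88782×-0.06627 + 0.46020×0.99780×0.99176 = -0.084859 + 0.455404 = 0.370545.
Q̄ = (S_0/π) × [bracket] = (589/π) × 0.370545 = 69.471 W/m².
Ratio Q̄_A / Q̄_B = 175.20 / 69.471 = 2.522.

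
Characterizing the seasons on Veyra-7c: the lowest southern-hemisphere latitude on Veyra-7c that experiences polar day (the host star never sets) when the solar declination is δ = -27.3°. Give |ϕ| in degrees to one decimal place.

|ϕ| = 62.7°

Polar day requires cos h₀ = −tan ϕ tan δ ≤ −1, i.e. tan ϕ tan δ ≥ 1.
The boundary is |tan ϕ| · |tan δ| = 1, so |ϕ| = 90° − |δ| = 90° − 27.3° = 62.7° in the southern hemisphere.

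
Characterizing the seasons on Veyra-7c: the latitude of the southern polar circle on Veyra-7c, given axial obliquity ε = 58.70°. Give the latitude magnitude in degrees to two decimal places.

The polar circle is the lowest latitude that experiences at least one full rotation of continuous darkness at the northern-summer solstice; it lies at |φ| = 90° − ε = 90° − 58.70° = 31.30°.

31.30°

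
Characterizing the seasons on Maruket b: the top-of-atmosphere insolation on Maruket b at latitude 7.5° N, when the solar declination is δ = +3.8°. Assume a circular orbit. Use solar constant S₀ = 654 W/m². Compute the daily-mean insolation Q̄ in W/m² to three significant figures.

Q̄ ≈ 209 W/m²

cos H₀ = −tan(+7.5°) tan(+3.800°) = -0.0087, H₀ = 1.5795 rad.
Bracket: H₀ sin φ sin δ + cos φ cos δ sin H₀ = 1.5795×0.13053×0.06627 + 0.99144×0.99780×0.99996 = 0.013663 + 0.989219 = 1.002882.
Q̄ = (S₀/π) × [bracket] = (654/π) × 1.002882 = 208.8 W/m².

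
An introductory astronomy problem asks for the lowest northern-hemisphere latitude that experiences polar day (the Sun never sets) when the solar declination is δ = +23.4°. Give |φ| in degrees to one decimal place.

Polar day requires cos H₀ = −tan φ tan δ ≤ −1, i.e. tan φ tan δ ≥ 1.
The boundary is |tan φ| · |tan δ| = 1, so |φ| = 90° − |δ| = 90° − 23.4° = 66.6° in the northern hemisphere.

|φ| = 66.6°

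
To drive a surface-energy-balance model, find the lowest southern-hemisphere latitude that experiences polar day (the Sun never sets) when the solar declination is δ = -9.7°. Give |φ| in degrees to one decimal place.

|φ| = 80.3°

Polar day requires cos H₀ = −tan φ tan δ ≤ −1, i.e. tan φ tan δ ≥ 1.
The boundary is |tan φ| · |tan δ| = 1, so |φ| = 90° − |δ| = 90° − 9.7° = 80.3° in the southern hemisphere.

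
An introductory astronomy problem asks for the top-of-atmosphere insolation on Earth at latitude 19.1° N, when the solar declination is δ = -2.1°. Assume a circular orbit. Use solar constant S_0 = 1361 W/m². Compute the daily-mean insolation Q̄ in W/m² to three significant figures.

Q̄ ≈ 401 W/m²

cos h₀ = −tan(+19.1°) tan(-2.100°) = 0.0127, h₀ = 1.5581 rad.
Bracket: h₀ sin ϕ sin δ + cos ϕ cos δ sin h₀ = 1.5581×0.32722×-0.03664 + 0.94495×0.99933×0.99992 = -0.018681 + 0.944241 = 0.925560.
Q̄ = (S_0/π) × [bracket] = (1361/π) × 0.925560 = 401.0 W/m².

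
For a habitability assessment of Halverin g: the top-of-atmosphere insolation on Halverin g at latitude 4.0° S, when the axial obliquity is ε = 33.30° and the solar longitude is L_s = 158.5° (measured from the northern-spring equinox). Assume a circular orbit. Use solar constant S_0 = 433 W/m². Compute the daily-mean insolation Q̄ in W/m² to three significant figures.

Solar declination: sin δ = sin ε · sin L_s = sin 33.30° × sin 158.5° = 0.20122, so δ = +11.608°.
cos h₀ = −tan(-4.0°) tan(+11.608°) = 0.0144, h₀ = 1.5564 rad.
Bracket: h₀ sin ϕ sin δ + cos ϕ cos δ sin h₀ = 1.5564×-0.06976×0.20122 + 0.99756×0.97955×0.99990 = -0.021847 + 0.977062 = 0.955215.
Q̄ = (S_0/π) × [bracket] = (433/π) × 0.955215 = 131.7 W/m².

Q̄ ≈ 132 W/m²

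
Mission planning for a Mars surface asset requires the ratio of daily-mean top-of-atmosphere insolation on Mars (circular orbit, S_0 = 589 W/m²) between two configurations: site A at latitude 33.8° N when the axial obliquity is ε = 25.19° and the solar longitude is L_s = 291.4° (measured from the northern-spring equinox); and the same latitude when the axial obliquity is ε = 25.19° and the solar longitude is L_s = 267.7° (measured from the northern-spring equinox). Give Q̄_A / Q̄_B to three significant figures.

Q̄_A / Q̄_B ≈ 1.07

— Configuration A (ϕ=+33.8°):
Solar declination: sin δ = sin ε · sin L_s = sin 25.19° × sin 291.4° = -0.39628, so δ = -23.346°.
cos h₀ = −tan(+33.8°) tan(-23.346°) = 0.2889, h₀ = 1.2777 rad.
Bracket: h₀ sin ϕ sin δ + cos ϕ cos δ sin h₀ = 1.2777×0.55630×-0.39628 + 0.83098×0.91813×0.95735 = -0.281670 + 0.730408 = 0.448738.
Q̄ = (S_0/π) × [bracket] = (589/π) × 0.448738 = 84.131 W/m².
— Configuration B (ϕ=+33.8°):
Solar declination: sin δ = sin ε · sin L_s = sin 25.19° × sin 267.7° = -0.42528, so δ = -25.168°.
cos h₀ = −tan(+33.8°) tan(-25.168°) = 0.3146, h₀ = 1.2508 rad.
Bracket: h₀ sin ϕ sin δ + cos ϕ cos δ sin h₀ = 1.2508×0.55630×-0.42528 + 0.83098×0.90506×0.94924 = -0.295918 + 0.713911 = 0.417993.
Q̄ = (S_0/π) × [bracket] = (589/π) × 0.417993 = 78.367 W/m².
Ratio Q̄_A / Q̄_B = 84.131 / 78.367 = 1.074.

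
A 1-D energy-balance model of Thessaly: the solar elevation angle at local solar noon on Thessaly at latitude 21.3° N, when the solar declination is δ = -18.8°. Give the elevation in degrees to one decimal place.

49.9°

At local noon the hour angle is zero, so the zenith angle equals |ϕ − δ| = |+21.3° − (-18.800°)| = 40.100°.
Elevation = 90° − 40.100° = 49.9°.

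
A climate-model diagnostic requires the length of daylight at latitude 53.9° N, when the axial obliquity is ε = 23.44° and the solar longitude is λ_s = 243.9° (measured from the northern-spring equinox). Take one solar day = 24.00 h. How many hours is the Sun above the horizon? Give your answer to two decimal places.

Solar declination: sin δ = sin ε · sin λ_s = sin 23.44° × sin 243.9° = -0.35723, so δ = -20.930°.
cos H₀ = −tan φ · tan δ = −tan(+53.9°) × tan(-20.930°) = 0.5245, so H₀ = 1.0187 rad = 58.37°.
Daylight = 2H₀/(2π) × 24.00 h = (1.0187/π) × 24.00 = 7.78 h.

7.78 h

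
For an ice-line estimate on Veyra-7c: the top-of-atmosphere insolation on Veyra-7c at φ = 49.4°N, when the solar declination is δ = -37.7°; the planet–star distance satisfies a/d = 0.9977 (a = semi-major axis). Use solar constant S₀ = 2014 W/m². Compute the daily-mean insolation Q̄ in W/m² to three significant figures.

Q̄ ≈ 9.59 W/m²

cos H₀ = −tan(+49.4°) tan(-37.700°) = 0.9017, H₀ = 0.4470 rad.
Bracket: H₀ sin φ sin δ + cos φ cos δ sin H₀ = 0.4470×0.75927×-0.61153 + 0.65077×0.79122×0.43227 = -0.207549 + 0.222577 = 0.015028.
Inverse-square distance factor (a/d)² = 0.9977² = 0.995405.
Q̄ = (S₀/π) × 0.995405 × [bracket] = (2014/π) × 0.995405 × 0.015028 = 9.590 W/m².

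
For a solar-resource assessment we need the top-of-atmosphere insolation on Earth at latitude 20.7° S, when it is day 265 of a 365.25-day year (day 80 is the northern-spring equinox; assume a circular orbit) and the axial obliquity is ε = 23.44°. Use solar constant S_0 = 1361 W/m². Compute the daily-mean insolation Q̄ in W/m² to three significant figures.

Solar longitude: L_s = 360° × (265 − 80)/365.25 = 182.341°.
sin δ = sin 23.44° × sin 182.341° = -0.01625, so δ = -0.931°.
cos h₀ = −tan(-20.7°) tan(-0.931°) = -0.0061, h₀ = 1.5769 rad.
Bracket: h₀ sin ϕ sin δ + cos ϕ cos δ sin h₀ = 1.5769×-0.35347×-0.01625 + 0.93544×0.99987×0.99998 = 0.009058 + 0.935300 = 0.944358.
Q̄ = (S_0/π) × [bracket] = (1361/π) × 0.944358 = 409.1 W/m².

Q̄ ≈ 409 W/m²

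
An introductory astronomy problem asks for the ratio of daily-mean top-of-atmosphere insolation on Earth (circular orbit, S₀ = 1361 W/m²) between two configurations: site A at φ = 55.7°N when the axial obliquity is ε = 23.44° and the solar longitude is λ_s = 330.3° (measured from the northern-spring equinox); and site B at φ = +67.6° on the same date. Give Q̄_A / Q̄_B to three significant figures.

— Configuration A (φ=+55.7°):
Solar declination: sin δ = sin ε · sin λ_s = sin 23.44° × sin 330.3° = -0.19709, so δ = -11.367°.
cos H₀ = −tan(+55.7°) tan(-11.367°) = 0.2947, H₀ = 1.2717 rad.
Bracket: H₀ sin φ sin δ + cos φ cos δ sin H₀ = 1.2717×0.82610×-0.19709 + 0.56353×0.98039×0.95559 = -0.207053 + 0.527944 = 0.320891.
Q̄ = (S₀/π) × [bracket] = (1361/π) × 0.320891 = 139.02 W/m².
— Configuration B (φ=+67.6°):
cos H₀ = −tan(+67.6°) tan(-11.367°) = 0.4877, H₀ = 1.0613 rad.
Bracket: H₀ sin φ sin δ + cos φ cos δ sin H₀ = 1.0613×0.92455×-0.19709 + 0.38107×0.98039×0.87299 = -0.193390 + 0.326147 = 0.132757.
Q̄ = (S₀/π) × [bracket] = (1361/π) × 0.132757 = 57.513 W/m².
Ratio Q̄_A / Q̄_B = 139.02 / 57.513 = 2.417.

Q̄_A / Q̄_B ≈ 2.42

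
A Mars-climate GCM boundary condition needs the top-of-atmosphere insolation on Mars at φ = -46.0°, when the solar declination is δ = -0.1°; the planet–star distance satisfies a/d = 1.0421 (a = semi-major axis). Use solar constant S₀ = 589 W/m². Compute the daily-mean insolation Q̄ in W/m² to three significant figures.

cos H₀ = −tan(-46.0°) tan(-0.100°) = -0.0018, H₀ = 1.5726 rad.
Bracket: H₀ sin φ sin δ + cos φ cos δ sin H₀ = 1.5726×-0.71934×-0.00175 + 0.69466×1.00000×1.00000 = 0.001980 + 0.694660 = 0.696640.
Inverse-square distance factor (a/d)² = 1.0421² = 1.085972.
Q̄ = (S₀/π) × 1.085972 × [bracket] = (589/π) × 1.085972 × 0.696640 = 141.8 W/m².

Q̄ ≈ 142 W/m²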